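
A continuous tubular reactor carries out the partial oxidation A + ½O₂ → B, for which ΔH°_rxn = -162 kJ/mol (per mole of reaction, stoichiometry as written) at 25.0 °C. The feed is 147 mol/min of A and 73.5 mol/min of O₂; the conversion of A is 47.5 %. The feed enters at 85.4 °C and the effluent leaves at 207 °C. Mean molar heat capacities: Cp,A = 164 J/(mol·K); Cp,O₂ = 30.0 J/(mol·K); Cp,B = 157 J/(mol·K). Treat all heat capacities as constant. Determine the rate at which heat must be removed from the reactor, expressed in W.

Extent of reaction ξ = 0.475 × 147 = 69.825 mol/min
Reaction term: ξ·ΔH°_rxn = 69.825 × -162 = -11312 kJ/min
Sensible, feed 85.4→25 °C: -1589.3 kJ/min
Outlet flows (mol/min): A 77.175, O₂ 38.587, B 69.825
Sensible, products 25→207 °C: 4509.4 kJ/min
Q = ΔH = -8391.6 kJ/min = -139.86 kW
Heat removed = 139860 W

Q_out = 140000 W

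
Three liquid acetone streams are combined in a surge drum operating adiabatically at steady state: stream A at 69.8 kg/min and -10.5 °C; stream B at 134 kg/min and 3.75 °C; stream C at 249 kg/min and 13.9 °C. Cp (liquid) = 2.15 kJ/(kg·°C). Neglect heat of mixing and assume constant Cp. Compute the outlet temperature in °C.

T_out = 7.13 °C

Energy balance with Q = 0: Σ ṁᵢCp,ᵢ(T_out − Tᵢ) = 0
T_out = Σ ṁᵢCp,ᵢTᵢ / Σ ṁᵢCp,ᵢ
      = 6946 / 973.52 = 7.1349 °C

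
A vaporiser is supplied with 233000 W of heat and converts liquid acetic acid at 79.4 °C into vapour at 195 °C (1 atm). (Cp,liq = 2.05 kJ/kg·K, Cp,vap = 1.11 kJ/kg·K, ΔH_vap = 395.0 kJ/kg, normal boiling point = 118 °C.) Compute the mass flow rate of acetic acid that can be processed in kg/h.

ṁ = 1500 kg/h

Δh = 2.05×(118−79.4) + 395.0 + 1.11×(195−118) = 559.6 kJ/kg
Q = 233000 W = 233 kJ/s = 838800 kJ/h
ṁ = Q/Δh = 838800 / 559.6 = 1498.9 kg/h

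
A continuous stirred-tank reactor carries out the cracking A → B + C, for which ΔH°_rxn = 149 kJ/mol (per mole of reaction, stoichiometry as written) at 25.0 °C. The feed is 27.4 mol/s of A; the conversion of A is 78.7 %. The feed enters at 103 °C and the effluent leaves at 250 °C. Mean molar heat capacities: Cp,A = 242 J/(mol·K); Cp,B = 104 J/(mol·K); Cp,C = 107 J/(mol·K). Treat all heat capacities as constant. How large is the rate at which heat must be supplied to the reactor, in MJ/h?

Q_in = 14500 MJ/h

Extent of reaction ξ = 0.787 × 27.4 = 21.564 mol/s
Reaction term: ξ·ΔH°_rxn = 21.564 × 149 = 3213 kJ/s
Sensible, feed 103→25 °C: -517.2 kJ/s
Outlet flows (mol/s): A 5.8362, B 21.564, C 21.564
Sensible, products 25→250 °C: 1341.5 kJ/s
Q = ΔH = 4037.3 kJ/s = 4037.3 kW
Heat supplied = 14534 MJ/h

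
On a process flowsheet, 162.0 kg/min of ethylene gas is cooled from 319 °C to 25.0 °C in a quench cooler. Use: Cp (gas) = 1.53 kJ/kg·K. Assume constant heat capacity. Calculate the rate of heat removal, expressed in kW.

Q = ṁ·Cp·ΔT = 162.0 × 1.53 × (25.0 − 319) = -72871 kJ/min
Converting: 72871 / 60 s = 1214.5 kW

Q_c = 1210 kW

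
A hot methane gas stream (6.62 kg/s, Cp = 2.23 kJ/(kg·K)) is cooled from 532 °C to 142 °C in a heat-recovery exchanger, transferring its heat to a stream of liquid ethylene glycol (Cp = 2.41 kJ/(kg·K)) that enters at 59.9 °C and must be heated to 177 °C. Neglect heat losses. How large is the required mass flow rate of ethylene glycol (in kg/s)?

ṁ_c = 20.4 kg/s

Heat released by hot stream: Q = 6.62 × 2.23 × (532 − 142) = 5757.4 kJ/s
Energy balance on cold side (adiabatic exchanger): Q = ṁ_c·Cp_c·(T_c,out − T_c,in)
ṁ_c = 5757.4 / [2.41 × (177 − 59.9)] = 20.401 kg/s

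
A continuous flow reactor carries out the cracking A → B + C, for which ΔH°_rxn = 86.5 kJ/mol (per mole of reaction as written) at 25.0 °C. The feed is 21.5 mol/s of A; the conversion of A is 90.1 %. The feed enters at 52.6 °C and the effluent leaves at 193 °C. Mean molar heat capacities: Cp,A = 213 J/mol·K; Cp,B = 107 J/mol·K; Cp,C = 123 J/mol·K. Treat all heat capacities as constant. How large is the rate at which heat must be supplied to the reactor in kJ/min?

Q_in = 142000 kJ/min

Extent of reaction ξ = 0.901 × 21.5 = 19.372 mol/s
Reaction term: ξ·ΔH°_rxn = 19.372 × 86.5 = 1675.6 kJ/s
Sensible, feed 52.6→25 °C: -126.39 kJ/s
Outlet flows (mol/s): A 2.1285, B 19.372, C 19.372
Sensible, products 25→193 °C: 824.68 kJ/s
Q = ΔH = 2373.9 kJ/s = 2373.9 kW
Heat supplied = 142440 kJ/min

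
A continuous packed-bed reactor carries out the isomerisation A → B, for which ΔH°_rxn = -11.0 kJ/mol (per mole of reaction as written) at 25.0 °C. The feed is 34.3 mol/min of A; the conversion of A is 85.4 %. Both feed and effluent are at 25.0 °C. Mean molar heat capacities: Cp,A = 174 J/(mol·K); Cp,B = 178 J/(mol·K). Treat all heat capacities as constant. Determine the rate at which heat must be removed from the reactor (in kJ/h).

Extent of reaction ξ = 0.854 × 34.3 = 29.292 mol/min
Reaction term: ξ·ΔH°_rxn = 29.292 × -11.0 = -322.21 kJ/min
Q = ΔH = -322.21 kJ/min = -5.3702 kW
Heat removed = 19333 kJ/h

Q_out = 19300 kJ/h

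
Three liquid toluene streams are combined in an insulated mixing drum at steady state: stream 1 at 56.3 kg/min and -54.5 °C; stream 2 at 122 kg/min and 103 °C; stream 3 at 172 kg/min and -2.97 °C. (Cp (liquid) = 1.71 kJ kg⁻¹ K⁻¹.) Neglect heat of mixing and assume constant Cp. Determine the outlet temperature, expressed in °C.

T_out = 25.7 °C

Energy balance with Q = 0: Σ ṁᵢCp,ᵢ(T_out − Tᵢ) = 0
T_out = Σ ṁᵢCp,ᵢTᵢ / Σ ṁᵢCp,ᵢ
      = 15367 / 599.01 = 25.655 °C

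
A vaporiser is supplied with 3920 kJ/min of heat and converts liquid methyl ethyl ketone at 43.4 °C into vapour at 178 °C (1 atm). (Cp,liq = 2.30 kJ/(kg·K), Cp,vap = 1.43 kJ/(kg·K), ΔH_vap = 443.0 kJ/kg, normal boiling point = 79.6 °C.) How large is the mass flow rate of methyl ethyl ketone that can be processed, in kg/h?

Δh = 2.30×(79.6−43.4) + 443.0 + 1.43×(178−79.6) = 666.97 kJ/kg
Q = 3920 kJ/min = 65.333 kJ/s = 235200 kJ/h
ṁ = Q/Δh = 235200 / 666.97 = 352.64 kg/h

ṁ = 353 kg/h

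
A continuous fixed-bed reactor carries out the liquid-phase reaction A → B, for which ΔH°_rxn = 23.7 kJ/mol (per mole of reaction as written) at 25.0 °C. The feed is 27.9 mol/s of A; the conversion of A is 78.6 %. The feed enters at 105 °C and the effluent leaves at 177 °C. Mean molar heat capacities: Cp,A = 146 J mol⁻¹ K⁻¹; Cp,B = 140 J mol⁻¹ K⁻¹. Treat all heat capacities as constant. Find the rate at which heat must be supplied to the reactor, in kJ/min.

Q_in = 47600 kJ/min

Extent of reaction ξ = 0.786 × 27.9 = 21.929 mol/s
Reaction term: ξ·ΔH°_rxn = 21.929 × 23.7 = 519.73 kJ/s
Sensible, feed 105→25 °C: -325.87 kJ/s
Outlet flows (mol/s): A 5.9706, B 21.929
Sensible, products 25→177 °C: 599.16 kJ/s
Q = ΔH = 793.01 kJ/s = 793.01 kW
Heat supplied = 47581 kJ/min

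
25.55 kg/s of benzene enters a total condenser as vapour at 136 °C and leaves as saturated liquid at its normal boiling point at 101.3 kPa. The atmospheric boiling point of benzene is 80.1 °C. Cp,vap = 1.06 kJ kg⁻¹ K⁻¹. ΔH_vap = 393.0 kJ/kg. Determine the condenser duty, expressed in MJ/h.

Q_c = 41600 MJ/h

vapour 136→80.1 °C: -59.254 kJ/kg
condensation at 80.1 °C: -393 kJ/kg
Δh = -59.254 + -393 = -452.25 kJ/kg
Q = ṁ·Δh = 25.55 kg/s × -452.25 kJ/kg = -11555 kJ/s
|Q| = 11555 kW = 41598 MJ/h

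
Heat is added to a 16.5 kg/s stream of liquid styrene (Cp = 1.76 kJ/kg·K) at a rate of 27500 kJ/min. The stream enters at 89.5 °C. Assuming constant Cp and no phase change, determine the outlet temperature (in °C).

Q = 27500 kJ/min = 458.33 kJ/s
ΔT = Q/(ṁ·Cp) = 458.33/(16.5×1.76) = 15.783 K
T_out = 89.5 + 15.783 = 105.28 °C

T_out = 105 °C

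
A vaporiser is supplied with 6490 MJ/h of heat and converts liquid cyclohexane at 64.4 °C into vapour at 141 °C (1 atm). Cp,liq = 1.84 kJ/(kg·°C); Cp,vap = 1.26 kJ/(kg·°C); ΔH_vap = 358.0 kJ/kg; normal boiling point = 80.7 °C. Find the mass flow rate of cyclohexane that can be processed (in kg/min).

ṁ = 233 kg/min

Δh = 1.84×(80.7−64.4) + 358.0 + 1.26×(141−80.7) = 463.97 kJ/kg
Q = 6490 MJ/h = 1802.8 kJ/s = 108170 kJ/min
ṁ = Q/Δh = 108170 / 463.97 = 233.13 kg/min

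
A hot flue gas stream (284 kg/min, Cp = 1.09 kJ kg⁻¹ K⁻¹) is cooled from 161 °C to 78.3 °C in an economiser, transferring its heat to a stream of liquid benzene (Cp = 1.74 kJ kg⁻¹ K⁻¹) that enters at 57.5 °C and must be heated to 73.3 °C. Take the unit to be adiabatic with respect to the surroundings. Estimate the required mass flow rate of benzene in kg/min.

Heat released by hot stream: Q = 284 × 1.09 × (161 − 78.3) = 25601 kJ/min
Energy balance on cold side (adiabatic exchanger): Q = ṁ_c·Cp_c·(T_c,out − T_c,in)
ṁ_c = 25601 / [1.74 × (73.3 − 57.5)] = 931.2 kg/min

ṁ_c = 931 kg/min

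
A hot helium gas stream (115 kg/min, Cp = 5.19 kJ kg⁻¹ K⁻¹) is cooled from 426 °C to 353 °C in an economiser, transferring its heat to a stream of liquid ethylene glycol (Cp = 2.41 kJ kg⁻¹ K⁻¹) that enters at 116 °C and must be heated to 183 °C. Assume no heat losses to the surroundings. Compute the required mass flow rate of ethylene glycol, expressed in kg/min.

Heat released by hot stream: Q = 115 × 5.19 × (426 − 353) = 43570 kJ/min
Energy balance on cold side (adiabatic exchanger): Q = ṁ_c·Cp_c·(T_c,out − T_c,in)
ṁ_c = 43570 / [2.41 × (183 − 116)] = 269.83 kg/min

ṁ_c = 270 kg/min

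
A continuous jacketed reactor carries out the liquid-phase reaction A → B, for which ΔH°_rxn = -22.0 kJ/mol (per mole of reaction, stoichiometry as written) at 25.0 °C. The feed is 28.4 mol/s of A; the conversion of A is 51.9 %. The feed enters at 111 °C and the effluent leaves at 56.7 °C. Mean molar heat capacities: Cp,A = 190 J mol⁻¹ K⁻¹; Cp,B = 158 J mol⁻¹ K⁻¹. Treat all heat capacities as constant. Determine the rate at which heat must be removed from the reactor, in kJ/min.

Extent of reaction ξ = 0.519 × 28.4 = 14.74 mol/s
Reaction term: ξ·ΔH°_rxn = 14.74 × -22.0 = -324.27 kJ/s
Sensible, feed 111→25 °C: -464.06 kJ/s
Outlet flows (mol/s): A 13.66, B 14.74
Sensible, products 25→56.7 °C: 156.1 kJ/s
Q = ΔH = -632.23 kJ/s = -632.23 kW
Heat removed = 37934 kJ/min

Q_out = 37900 kJ/min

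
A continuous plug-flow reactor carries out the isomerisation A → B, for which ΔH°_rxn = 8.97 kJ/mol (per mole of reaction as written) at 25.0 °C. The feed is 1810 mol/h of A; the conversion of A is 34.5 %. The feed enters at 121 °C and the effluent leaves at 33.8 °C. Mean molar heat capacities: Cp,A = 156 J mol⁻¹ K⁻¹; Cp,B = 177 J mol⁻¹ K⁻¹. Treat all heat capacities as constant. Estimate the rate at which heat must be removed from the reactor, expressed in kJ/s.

Q_out = 5.25 kJ/s

Extent of reaction ξ = 0.345 × 1810 = 624.45 mol/h
Reaction term: ξ·ΔH°_rxn = 624.45 × 8.97 = 5601.3 kJ/h
Sensible, feed 121→25 °C: -27107 kJ/h
Outlet flows (mol/h): A 1185.6, B 624.45
Sensible, products 25→33.8 °C: 2600.2 kJ/h
Q = ΔH = -18905 kJ/h = -5.2514 kW
Heat removed = 5.2514 kJ/s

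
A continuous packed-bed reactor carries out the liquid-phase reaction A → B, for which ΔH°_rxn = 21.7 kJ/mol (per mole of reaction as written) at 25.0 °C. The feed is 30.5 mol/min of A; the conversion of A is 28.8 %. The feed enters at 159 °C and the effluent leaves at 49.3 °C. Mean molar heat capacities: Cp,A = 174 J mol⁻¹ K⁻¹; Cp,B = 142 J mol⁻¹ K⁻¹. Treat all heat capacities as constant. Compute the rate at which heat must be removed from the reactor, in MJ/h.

Extent of reaction ξ = 0.288 × 30.5 = 8.784 mol/min
Reaction term: ξ·ΔH°_rxn = 8.784 × 21.7 = 190.61 kJ/min
Sensible, feed 159→25 °C: -711.14 kJ/min
Outlet flows (mol/min): A 21.716, B 8.784
Sensible, products 25→49.3 °C: 122.13 kJ/min
Q = ΔH = -398.4 kJ/min = -6.6399 kW
Heat removed = 23.904 MJ/h

Q_out = 23.9 MJ/h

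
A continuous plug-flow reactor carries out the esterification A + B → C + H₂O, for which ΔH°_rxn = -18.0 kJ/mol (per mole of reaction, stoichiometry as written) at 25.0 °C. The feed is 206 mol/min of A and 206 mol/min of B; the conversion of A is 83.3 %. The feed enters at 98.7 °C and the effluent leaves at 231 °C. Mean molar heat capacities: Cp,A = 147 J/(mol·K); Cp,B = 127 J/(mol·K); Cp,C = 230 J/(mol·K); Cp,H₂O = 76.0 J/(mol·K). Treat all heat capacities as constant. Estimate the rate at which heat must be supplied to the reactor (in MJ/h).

Extent of reaction ξ = 0.833 × 206 = 171.6 mol/min
Reaction term: ξ·ΔH°_rxn = 171.6 × -18.0 = -3088.8 kJ/min
Sensible, feed 98.7→25 °C: -4159.9 kJ/min
Outlet flows (mol/min): A 34.402, B 34.402, C 171.6, H₂O 171.6
Sensible, products 25→231 °C: 12759 kJ/min
Q = ΔH = 5510 kJ/min = 91.833 kW
Heat supplied = 330.6 MJ/h

Q_in = 331 MJ/h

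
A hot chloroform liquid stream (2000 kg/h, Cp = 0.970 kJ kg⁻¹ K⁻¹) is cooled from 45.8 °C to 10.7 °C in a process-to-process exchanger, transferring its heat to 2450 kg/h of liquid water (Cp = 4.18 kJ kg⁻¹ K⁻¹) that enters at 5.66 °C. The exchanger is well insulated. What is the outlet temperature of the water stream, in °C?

Heat released by hot stream: Q = 2000 × 0.970 × (45.8 − 10.7) = 68094 kJ/h
Energy balance on cold side (adiabatic exchanger): Q = ṁ_c·Cp_c·(T_c,out − T_c,in)
T_c,out = 5.66 + 68094/(2450 × 4.18) = 12.309 °C

T_c,out = 12.3 °C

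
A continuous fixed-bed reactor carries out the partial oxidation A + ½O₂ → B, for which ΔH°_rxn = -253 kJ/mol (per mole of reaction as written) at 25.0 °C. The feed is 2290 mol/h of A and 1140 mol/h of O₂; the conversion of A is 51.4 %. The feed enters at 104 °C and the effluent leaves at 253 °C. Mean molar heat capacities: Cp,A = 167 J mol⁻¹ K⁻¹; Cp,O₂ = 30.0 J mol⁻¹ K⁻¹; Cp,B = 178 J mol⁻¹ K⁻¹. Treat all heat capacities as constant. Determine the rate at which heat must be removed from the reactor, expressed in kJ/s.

Extent of reaction ξ = 0.514 × 2290 = 1177.1 mol/h
Reaction term: ξ·ΔH°_rxn = 1177.1 × -253 = -297800 kJ/h
Sensible, feed 104→25 °C: -32914 kJ/h
Outlet flows (mol/h): A 1112.9, O₂ 551.47, B 1177.1
Sensible, products 25→253 °C: 93918 kJ/h
Q = ΔH = -236790 kJ/h = -65.775 kW
Heat removed = 65.775 kJ/s

Q_out = 65.8 kJ/s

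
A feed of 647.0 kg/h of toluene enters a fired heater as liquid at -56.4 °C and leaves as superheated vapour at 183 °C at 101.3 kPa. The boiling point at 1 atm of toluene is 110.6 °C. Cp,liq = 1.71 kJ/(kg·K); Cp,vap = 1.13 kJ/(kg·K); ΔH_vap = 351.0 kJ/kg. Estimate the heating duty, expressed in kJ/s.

Q = 129 kJ/s

liquid -56.4→110.6 °C: 285.57 kJ/kg
vaporisation at 110.6 °C: 351 kJ/kg
vapour 110.6→183 °C: 81.812 kJ/kg
Δh = 285.57 + 351 + 81.812 = 718.38 kJ/kg
Q = ṁ·Δh = 647.0 kg/h × 718.38 kJ/kg = 464790 kJ/h
|Q| = 129.11 kW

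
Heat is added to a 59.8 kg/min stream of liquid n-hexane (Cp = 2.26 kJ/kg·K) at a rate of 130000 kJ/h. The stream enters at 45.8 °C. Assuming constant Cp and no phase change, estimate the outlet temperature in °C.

T_out = 61.8 °C

Q = 130000 kJ/h = 2166.7 kJ/min
ΔT = Q/(ṁ·Cp) = 2166.7/(59.8×2.26) = 16.032 K
T_out = 45.8 + 16.032 = 61.832 °C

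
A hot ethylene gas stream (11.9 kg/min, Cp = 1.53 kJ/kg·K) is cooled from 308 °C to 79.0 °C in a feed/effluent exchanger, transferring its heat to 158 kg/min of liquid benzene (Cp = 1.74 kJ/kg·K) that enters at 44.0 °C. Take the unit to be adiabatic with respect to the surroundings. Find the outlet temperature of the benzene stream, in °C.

T_c,out = 59.2 °C

Heat released by hot stream: Q = 11.9 × 1.53 × (308 − 79.0) = 4169.4 kJ/min
Energy balance on cold side (adiabatic exchanger): Q = ṁ_c·Cp_c·(T_c,out − T_c,in)
T_c,out = 44.0 + 4169.4/(158 × 1.74) = 59.166 °C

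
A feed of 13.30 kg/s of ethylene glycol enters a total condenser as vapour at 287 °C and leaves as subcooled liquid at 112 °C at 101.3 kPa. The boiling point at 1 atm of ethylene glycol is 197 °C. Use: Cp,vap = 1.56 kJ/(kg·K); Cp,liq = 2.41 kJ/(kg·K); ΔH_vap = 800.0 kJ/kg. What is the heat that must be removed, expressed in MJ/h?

Q_c = 54800 MJ/h

vapour 287→197 °C: -140.4 kJ/kg
condensation at 197 °C: -800 kJ/kg
liquid 197→112 °C: -204.85 kJ/kg
Δh = -140.4 + -800 + -204.85 = -1145.2 kJ/kg
Q = ṁ·Δh = 13.30 kg/s × -1145.2 kJ/kg = -15232 kJ/s
|Q| = 15232 kW = 54835 MJ/h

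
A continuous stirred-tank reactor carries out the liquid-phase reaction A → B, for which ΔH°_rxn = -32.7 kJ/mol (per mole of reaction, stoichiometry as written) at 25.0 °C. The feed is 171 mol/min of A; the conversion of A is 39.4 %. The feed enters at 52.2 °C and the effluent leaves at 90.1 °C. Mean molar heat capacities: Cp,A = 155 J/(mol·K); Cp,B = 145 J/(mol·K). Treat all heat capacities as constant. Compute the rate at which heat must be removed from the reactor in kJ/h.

Q_out = 74500 kJ/h

Extent of reaction ξ = 0.394 × 171 = 67.374 mol/min
Reaction term: ξ·ΔH°_rxn = 67.374 × -32.7 = -2203.1 kJ/min
Sensible, feed 52.2→25 °C: -720.94 kJ/min
Outlet flows (mol/min): A 103.63, B 67.374
Sensible, products 25→90.1 °C: 1681.6 kJ/min
Q = ΔH = -1242.5 kJ/min = -20.708 kW
Heat removed = 74547 kJ/h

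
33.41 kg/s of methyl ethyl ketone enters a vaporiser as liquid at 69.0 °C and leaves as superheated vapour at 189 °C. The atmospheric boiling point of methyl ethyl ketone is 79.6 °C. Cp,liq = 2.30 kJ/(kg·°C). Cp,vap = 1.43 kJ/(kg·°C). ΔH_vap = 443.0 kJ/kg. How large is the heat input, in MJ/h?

Q = 75000 MJ/h

liquid 69.0→79.6 °C: 24.38 kJ/kg
vaporisation at 79.6 °C: 443 kJ/kg
vapour 79.6→189 °C: 156.44 kJ/kg
Δh = 24.38 + 443 + 156.44 = 623.82 kJ/kg
Q = ṁ·Δh = 33.41 kg/s × 623.82 kJ/kg = 20842 kJ/s
|Q| = 20842 kW = 75031 MJ/h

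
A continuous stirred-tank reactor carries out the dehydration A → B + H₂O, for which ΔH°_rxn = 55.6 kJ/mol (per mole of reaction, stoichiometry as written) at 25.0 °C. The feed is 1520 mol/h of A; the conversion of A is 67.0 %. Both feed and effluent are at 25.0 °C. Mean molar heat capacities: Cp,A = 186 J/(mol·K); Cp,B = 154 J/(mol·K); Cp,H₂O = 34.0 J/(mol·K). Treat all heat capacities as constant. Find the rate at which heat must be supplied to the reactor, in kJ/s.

Extent of reaction ξ = 0.670 × 1520 = 1018.4 mol/h
Reaction term: ξ·ΔH°_rxn = 1018.4 × 55.6 = 56623 kJ/h
Q = ΔH = 56623 kJ/h = 15.729 kW
Heat supplied = 15.729 kJ/s

Q_in = 15.7 kJ/s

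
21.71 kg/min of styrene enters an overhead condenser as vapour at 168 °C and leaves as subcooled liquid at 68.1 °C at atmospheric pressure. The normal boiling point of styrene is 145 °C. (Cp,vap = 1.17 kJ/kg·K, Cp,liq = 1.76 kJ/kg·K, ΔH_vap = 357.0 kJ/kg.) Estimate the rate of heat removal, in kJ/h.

vapour 168→145 °C: -26.91 kJ/kg
condensation at 145 °C: -357 kJ/kg
liquid 145→68.1 °C: -135.34 kJ/kg
Δh = -26.91 + -357 + -135.34 = -519.25 kJ/kg
Q = ṁ·Δh = 21.71 kg/min × -519.25 kJ/kg = -11273 kJ/min
|Q| = 187.88 kW = 676380 kJ/h

Q_c = 676000 kJ/h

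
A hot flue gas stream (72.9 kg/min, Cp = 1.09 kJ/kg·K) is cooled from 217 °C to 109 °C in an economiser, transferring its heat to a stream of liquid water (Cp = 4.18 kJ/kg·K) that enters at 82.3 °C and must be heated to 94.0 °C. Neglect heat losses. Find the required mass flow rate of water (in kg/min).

Heat released by hot stream: Q = 72.9 × 1.09 × (217 − 109) = 8581.8 kJ/min
Energy balance on cold side (adiabatic exchanger): Q = ṁ_c·Cp_c·(T_c,out − T_c,in)
ṁ_c = 8581.8 / [4.18 × (94.0 − 82.3)] = 175.48 kg/min

ṁ_c = 175 kg/min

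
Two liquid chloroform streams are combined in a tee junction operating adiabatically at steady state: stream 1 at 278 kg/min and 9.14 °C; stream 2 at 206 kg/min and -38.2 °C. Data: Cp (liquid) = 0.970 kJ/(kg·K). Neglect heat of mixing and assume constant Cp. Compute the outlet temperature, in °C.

Adiabatic, steady state ⇒ Σ ṁᵢCp,ᵢ(T_out − Tᵢ) = 0
T_out = Σ ṁᵢCp,ᵢTᵢ / Σ ṁᵢCp,ᵢ
      = -5168.4 / 469.48 = -11.009 °C

T_out = -11.0 °C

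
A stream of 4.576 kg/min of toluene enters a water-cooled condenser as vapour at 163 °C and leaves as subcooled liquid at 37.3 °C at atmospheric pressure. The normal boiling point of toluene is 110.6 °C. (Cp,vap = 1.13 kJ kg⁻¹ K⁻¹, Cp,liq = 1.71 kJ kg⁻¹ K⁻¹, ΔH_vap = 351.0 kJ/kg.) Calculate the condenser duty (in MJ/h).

Q_c = 147 MJ/h

vapour 163→110.6 °C: -59.212 kJ/kg
condensation at 110.6 °C: -351 kJ/kg
liquid 110.6→37.3 °C: -125.34 kJ/kg
Δh = -59.212 + -351 + -125.34 = -535.55 kJ/kg
Q = ṁ·Δh = 4.576 kg/min × -535.55 kJ/kg = -2450.7 kJ/min
|Q| = 40.845 kW = 147.04 MJ/h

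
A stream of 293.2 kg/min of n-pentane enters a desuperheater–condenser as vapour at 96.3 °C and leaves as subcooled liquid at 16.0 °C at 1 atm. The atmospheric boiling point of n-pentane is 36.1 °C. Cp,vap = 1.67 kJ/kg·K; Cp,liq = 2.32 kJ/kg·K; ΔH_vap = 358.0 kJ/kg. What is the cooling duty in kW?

vapour 96.3→36.1 °C: -100.53 kJ/kg
condensation at 36.1 °C: -358 kJ/kg
liquid 36.1→16.0 °C: -46.632 kJ/kg
Δh = -100.53 + -358 + -46.632 = -505.17 kJ/kg
Q = ṁ·Δh = 293.2 kg/min × -505.17 kJ/kg = -148110 kJ/min
|Q| = 2468.6 kW

Q_c = 2470 kW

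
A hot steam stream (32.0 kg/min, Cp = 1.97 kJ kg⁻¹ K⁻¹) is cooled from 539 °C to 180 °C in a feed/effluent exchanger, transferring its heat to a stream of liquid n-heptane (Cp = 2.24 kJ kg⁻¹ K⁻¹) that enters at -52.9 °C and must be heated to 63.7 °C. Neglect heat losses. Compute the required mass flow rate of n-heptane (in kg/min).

ṁ_c = 86.6 kg/min

Heat released by hot stream: Q = 32.0 × 1.97 × (539 − 180) = 22631 kJ/min
Energy balance on cold side (adiabatic exchanger): Q = ṁ_c·Cp_c·(T_c,out − T_c,in)
ṁ_c = 22631 / [2.24 × (63.7 − -52.9)] = 86.649 kg/min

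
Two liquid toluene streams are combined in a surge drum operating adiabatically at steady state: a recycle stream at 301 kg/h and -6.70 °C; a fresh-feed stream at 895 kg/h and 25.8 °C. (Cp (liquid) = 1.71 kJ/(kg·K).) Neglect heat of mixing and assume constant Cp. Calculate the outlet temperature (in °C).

Energy balance with Q = 0: Σ ṁᵢCp,ᵢ(T_out − Tᵢ) = 0
T_out = Σ ṁᵢCp,ᵢTᵢ / Σ ṁᵢCp,ᵢ
      = 36037 / 2045.2 = 17.621 °C

T_out = 17.6 °C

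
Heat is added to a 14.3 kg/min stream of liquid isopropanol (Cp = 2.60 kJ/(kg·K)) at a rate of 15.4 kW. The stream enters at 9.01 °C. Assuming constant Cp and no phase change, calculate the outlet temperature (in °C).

T_out = 33.9 °C

Q = 15.4 kW = 924 kJ/min
ΔT = Q/(ṁ·Cp) = 924/(14.3×2.60) = 24.852 K
T_out = 9.01 + 24.852 = 33.862 °C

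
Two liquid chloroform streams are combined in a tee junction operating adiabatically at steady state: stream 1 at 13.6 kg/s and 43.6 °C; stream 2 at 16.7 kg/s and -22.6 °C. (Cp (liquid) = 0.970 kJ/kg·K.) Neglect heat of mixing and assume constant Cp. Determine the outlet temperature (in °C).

T_out = 7.11 °C

Energy balance with Q = 0: Σ ṁᵢCp,ᵢ(T_out − Tᵢ) = 0
T_out = Σ ṁᵢCp,ᵢTᵢ / Σ ṁᵢCp,ᵢ
      = 209.07 / 29.391 = 7.1135 °C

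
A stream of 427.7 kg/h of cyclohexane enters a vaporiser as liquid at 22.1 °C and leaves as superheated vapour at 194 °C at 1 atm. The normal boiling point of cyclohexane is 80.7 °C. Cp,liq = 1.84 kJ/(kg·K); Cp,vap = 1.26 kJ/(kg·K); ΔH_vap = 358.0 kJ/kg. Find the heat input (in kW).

Q = 72.3 kW

liquid 22.1→80.7 °C: 107.82 kJ/kg
vaporisation at 80.7 °C: 358 kJ/kg
vapour 80.7→194 °C: 142.76 kJ/kg
Δh = 107.82 + 358 + 142.76 = 608.58 kJ/kg
Q = ṁ·Δh = 427.7 kg/h × 608.58 kJ/kg = 260290 kJ/h
|Q| = 72.303 kW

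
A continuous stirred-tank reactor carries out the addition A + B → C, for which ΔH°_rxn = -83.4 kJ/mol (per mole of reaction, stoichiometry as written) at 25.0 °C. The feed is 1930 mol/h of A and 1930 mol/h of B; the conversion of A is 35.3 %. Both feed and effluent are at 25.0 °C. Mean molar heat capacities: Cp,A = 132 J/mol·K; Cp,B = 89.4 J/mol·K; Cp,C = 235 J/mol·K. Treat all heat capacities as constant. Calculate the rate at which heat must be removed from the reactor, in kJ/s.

Q_out = 15.8 kJ/s

Extent of reaction ξ = 0.353 × 1930 = 681.29 mol/h
Reaction term: ξ·ΔH°_rxn = 681.29 × -83.4 = -56820 kJ/h
Q = ΔH = -56820 kJ/h = -15.783 kW
Heat removed = 15.783 kJ/s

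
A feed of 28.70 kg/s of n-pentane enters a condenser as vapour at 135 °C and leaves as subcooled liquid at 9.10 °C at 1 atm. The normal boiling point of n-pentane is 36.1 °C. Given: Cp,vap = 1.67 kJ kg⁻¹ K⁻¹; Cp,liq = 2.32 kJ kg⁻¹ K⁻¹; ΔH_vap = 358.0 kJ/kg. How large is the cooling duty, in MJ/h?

Q_c = 60500 MJ/h

vapour 135→36.1 °C: -165.16 kJ/kg
condensation at 36.1 °C: -358 kJ/kg
liquid 36.1→9.10 °C: -62.64 kJ/kg
Δh = -165.16 + -358 + -62.64 = -585.8 kJ/kg
Q = ṁ·Δh = 28.70 kg/s × -585.8 kJ/kg = -16813 kJ/s
|Q| = 16813 kW = 60525 MJ/h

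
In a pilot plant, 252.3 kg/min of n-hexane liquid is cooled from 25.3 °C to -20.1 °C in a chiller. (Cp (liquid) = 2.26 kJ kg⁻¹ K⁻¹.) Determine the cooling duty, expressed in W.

Q_c = 431000 W

Q = ṁ·Cp·ΔT = 252.3 × 2.26 × (-20.1 − 25.3) = -25887 kJ/min
Converting: 25887 / 60 s = 431.45 kW
Cooling duty = 431450 W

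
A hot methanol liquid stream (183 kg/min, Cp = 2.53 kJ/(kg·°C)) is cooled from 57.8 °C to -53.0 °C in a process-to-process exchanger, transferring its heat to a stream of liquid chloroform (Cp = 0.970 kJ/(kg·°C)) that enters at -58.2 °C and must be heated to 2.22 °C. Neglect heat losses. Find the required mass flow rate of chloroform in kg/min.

ṁ_c = 875 kg/min

Heat released by hot stream: Q = 183 × 2.53 × (57.8 − -53.0) = 51299 kJ/min
Energy balance on cold side (adiabatic exchanger): Q = ṁ_c·Cp_c·(T_c,out − T_c,in)
ṁ_c = 51299 / [0.970 × (2.22 − -58.2)] = 875.3 kg/min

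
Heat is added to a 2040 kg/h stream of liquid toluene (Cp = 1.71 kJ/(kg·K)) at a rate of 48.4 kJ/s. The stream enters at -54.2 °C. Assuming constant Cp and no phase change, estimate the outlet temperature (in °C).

T_out = -4.25 °C

Q = 48.4 kJ/s = 174240 kJ/h
ΔT = Q/(ṁ·Cp) = 174240/(2040×1.71) = 49.948 K
T_out = -54.2 + 49.948 = -4.2516 °C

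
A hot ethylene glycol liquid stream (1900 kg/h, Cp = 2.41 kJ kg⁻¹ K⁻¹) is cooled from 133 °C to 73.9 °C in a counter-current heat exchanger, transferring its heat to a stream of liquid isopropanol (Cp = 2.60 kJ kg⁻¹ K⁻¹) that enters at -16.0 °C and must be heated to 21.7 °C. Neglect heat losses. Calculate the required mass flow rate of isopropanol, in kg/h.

ṁ_c = 2760 kg/h

Heat released by hot stream: Q = 1900 × 2.41 × (133 − 73.9) = 270620 kJ/h
Energy balance on cold side (adiabatic exchanger): Q = ṁ_c·Cp_c·(T_c,out − T_c,in)
ṁ_c = 270620 / [2.60 × (21.7 − -16.0)] = 2760.9 kg/h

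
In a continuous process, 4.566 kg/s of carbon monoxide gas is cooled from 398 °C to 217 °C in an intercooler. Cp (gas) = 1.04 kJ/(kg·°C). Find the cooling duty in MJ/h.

Q = ṁ·Cp·ΔT = 4.566 × 1.04 × (217 − 398) = -859.5 kJ/s
Cooling duty = 3094.2 MJ/h

Q_c = 3090 MJ/h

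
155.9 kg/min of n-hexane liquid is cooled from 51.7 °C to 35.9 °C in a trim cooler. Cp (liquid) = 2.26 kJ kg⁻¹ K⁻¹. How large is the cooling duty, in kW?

Q_c = 92.8 kW

Q = ṁ·Cp·ΔT = 155.9 × 2.26 × (35.9 − 51.7) = -5566.9 kJ/min
Converting: 5566.9 / 60 s = 92.781 kW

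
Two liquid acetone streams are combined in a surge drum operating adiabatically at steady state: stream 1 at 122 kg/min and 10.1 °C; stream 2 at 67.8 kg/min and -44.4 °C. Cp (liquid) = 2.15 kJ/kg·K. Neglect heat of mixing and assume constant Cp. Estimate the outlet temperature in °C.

T_out = -9.37 °C

No heat crosses the boundary, so H_out = H_in.
T_out = Σ ṁᵢCp,ᵢTᵢ / Σ ṁᵢCp,ᵢ
      = -3823 / 408.07 = -9.3684 °C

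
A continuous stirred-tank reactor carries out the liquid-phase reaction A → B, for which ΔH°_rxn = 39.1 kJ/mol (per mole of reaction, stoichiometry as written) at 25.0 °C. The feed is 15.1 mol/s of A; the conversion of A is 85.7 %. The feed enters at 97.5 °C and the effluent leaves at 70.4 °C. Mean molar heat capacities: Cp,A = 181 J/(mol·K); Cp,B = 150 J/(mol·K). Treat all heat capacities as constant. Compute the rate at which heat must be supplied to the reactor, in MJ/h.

Extent of reaction ξ = 0.857 × 15.1 = 12.941 mol/s
Reaction term: ξ·ΔH°_rxn = 12.941 × 39.1 = 505.98 kJ/s
Sensible, feed 97.5→25 °C: -198.15 kJ/s
Outlet flows (mol/s): A 2.1593, B 12.941
Sensible, products 25→70.4 °C: 105.87 kJ/s
Q = ΔH = 413.7 kJ/s = 413.7 kW
Heat supplied = 1489.3 MJ/h

Q_in = 1490 MJ/h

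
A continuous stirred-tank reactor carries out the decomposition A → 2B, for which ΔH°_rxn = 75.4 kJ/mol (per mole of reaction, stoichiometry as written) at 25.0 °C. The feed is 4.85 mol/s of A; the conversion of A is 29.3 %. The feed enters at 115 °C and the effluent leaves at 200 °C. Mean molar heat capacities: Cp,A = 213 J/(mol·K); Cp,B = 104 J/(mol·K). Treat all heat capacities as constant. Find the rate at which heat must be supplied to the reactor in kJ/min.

Q_in = 11600 kJ/min

Extent of reaction ξ = 0.293 × 4.85 = 1.421 mol/s
Reaction term: ξ·ΔH°_rxn = 1.421 × 75.4 = 107.15 kJ/s
Sensible, feed 115→25 °C: -92.975 kJ/s
Outlet flows (mol/s): A 3.4289, B 2.8421
Sensible, products 25→200 °C: 179.54 kJ/s
Q = ΔH = 193.71 kJ/s = 193.71 kW
Heat supplied = 11623 kJ/min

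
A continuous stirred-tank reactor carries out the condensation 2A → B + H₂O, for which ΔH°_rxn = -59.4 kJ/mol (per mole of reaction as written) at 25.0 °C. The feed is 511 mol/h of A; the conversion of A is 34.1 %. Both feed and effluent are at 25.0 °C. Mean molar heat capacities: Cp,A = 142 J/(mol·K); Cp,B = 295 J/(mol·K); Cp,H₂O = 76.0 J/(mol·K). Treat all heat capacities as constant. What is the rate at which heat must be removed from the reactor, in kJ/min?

Extent of reaction ξ = 0.341 × 511 / 2 = 87.126 mol/h
Reaction term: ξ·ΔH°_rxn = 87.126 × -59.4 = -5175.3 kJ/h
Q = ΔH = -5175.3 kJ/h = -1.4376 kW
Heat removed = 86.254 kJ/min

Q_out = 86.3 kJ/min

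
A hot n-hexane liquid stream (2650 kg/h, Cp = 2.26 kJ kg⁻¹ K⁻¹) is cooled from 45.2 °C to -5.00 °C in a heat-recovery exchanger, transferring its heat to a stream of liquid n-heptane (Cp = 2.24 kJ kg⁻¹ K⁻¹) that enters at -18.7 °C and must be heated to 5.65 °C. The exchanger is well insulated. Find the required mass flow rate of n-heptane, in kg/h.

Heat released by hot stream: Q = 2650 × 2.26 × (45.2 − -5.00) = 300650 kJ/h
Energy balance on cold side (adiabatic exchanger): Q = ṁ_c·Cp_c·(T_c,out − T_c,in)
ṁ_c = 300650 / [2.24 × (5.65 − -18.7)] = 5512 kg/h

ṁ_c = 5510 kg/h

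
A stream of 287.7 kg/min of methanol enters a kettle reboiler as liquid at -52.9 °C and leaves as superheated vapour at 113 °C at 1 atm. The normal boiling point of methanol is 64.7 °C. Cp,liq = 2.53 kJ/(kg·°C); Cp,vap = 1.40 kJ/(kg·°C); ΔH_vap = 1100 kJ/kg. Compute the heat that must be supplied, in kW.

liquid -52.9→64.7 °C: 297.53 kJ/kg
vaporisation at 64.7 °C: 1100 kJ/kg
vapour 64.7→113 °C: 67.62 kJ/kg
Δh = 297.53 + 1100 + 67.62 = 1465.1 kJ/kg
Q = ṁ·Δh = 287.7 kg/min × 1465.1 kJ/kg = 421520 kJ/min
|Q| = 7025.4 kW

Q = 7030 kW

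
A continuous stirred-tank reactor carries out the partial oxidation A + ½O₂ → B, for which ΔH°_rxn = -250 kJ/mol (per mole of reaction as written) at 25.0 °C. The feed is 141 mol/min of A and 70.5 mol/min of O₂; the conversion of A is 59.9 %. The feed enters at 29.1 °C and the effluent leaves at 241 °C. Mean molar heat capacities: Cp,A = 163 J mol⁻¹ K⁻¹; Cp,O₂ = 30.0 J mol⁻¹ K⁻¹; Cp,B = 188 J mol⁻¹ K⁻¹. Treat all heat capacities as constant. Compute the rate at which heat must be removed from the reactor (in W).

Extent of reaction ξ = 0.599 × 141 = 84.459 mol/min
Reaction term: ξ·ΔH°_rxn = 84.459 × -250 = -21115 kJ/min
Sensible, feed 29.1→25 °C: -102.9 kJ/min
Outlet flows (mol/min): A 56.541, O₂ 28.27, B 84.459
Sensible, products 25→241 °C: 5603.6 kJ/min
Q = ΔH = -15614 kJ/min = -260.23 kW
Heat removed = 260230 W

Q_out = 260000 W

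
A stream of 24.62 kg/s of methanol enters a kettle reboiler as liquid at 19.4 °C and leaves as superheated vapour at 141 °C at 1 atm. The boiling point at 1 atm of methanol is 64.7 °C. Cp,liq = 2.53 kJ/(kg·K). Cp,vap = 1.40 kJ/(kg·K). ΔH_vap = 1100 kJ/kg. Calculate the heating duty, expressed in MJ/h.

liquid 19.4→64.7 °C: 114.61 kJ/kg
vaporisation at 64.7 °C: 1100 kJ/kg
vapour 64.7→141 °C: 106.82 kJ/kg
Δh = 114.61 + 1100 + 106.82 = 1321.4 kJ/kg
Q = ṁ·Δh = 24.62 kg/s × 1321.4 kJ/kg = 32534 kJ/s
|Q| = 32534 kW = 117120 MJ/h

Q = 117000 MJ/h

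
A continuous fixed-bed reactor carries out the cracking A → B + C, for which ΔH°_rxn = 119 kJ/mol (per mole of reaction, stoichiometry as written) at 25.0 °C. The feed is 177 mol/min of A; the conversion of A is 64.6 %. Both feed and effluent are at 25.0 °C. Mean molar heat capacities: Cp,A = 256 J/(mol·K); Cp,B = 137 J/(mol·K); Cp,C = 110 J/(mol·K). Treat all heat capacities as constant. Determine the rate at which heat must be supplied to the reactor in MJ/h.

Q_in = 816 MJ/h

Extent of reaction ξ = 0.646 × 177 = 114.34 mol/min
Reaction term: ξ·ΔH°_rxn = 114.34 × 119 = 13607 kJ/min
Q = ΔH = 13607 kJ/min = 226.78 kW
Heat supplied = 816.4 MJ/h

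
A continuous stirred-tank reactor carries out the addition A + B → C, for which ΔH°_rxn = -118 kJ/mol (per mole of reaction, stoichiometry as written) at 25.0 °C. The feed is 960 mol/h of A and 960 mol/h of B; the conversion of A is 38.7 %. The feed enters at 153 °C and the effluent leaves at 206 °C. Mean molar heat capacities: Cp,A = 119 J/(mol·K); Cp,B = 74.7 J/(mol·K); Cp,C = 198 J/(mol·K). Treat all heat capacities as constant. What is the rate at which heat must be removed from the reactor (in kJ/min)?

Extent of reaction ξ = 0.387 × 960 = 371.52 mol/h
Reaction term: ξ·ΔH°_rxn = 371.52 × -118 = -43839 kJ/h
Sensible, feed 153→25 °C: -23802 kJ/h
Outlet flows (mol/h): A 588.48, B 588.48, C 371.52
Sensible, products 25→206 °C: 33946 kJ/h
Q = ΔH = -33695 kJ/h = -9.3597 kW
Heat removed = 561.58 kJ/min

Q_out = 562 kJ/min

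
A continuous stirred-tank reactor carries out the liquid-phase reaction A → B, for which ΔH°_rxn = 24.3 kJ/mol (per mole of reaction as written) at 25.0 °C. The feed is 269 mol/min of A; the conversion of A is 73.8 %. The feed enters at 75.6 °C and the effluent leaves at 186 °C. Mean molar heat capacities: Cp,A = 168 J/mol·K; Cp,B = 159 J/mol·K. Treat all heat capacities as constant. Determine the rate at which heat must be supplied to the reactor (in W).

Extent of reaction ξ = 0.738 × 269 = 198.52 mol/min
Reaction term: ξ·ΔH°_rxn = 198.52 × 24.3 = 4824.1 kJ/min
Sensible, feed 75.6→25 °C: -2286.7 kJ/min
Outlet flows (mol/min): A 70.478, B 198.52
Sensible, products 25→186 °C: 6988.3 kJ/min
Q = ΔH = 9525.6 kJ/min = 158.76 kW
Heat supplied = 158760 W

Q_in = 159000 W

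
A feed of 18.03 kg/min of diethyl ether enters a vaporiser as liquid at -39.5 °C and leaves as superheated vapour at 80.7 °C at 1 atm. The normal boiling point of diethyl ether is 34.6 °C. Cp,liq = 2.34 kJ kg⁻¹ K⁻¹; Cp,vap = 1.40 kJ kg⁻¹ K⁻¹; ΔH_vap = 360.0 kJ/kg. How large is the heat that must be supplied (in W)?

liquid -39.5→34.6 °C: 173.39 kJ/kg
vaporisation at 34.6 °C: 360 kJ/kg
vapour 34.6→80.7 °C: 64.54 kJ/kg
Δh = 173.39 + 360 + 64.54 = 597.93 kJ/kg
Q = ṁ·Δh = 18.03 kg/min × 597.93 kJ/kg = 10781 kJ/min
|Q| = 179.68 kW = 179680 W

Q = 180000 W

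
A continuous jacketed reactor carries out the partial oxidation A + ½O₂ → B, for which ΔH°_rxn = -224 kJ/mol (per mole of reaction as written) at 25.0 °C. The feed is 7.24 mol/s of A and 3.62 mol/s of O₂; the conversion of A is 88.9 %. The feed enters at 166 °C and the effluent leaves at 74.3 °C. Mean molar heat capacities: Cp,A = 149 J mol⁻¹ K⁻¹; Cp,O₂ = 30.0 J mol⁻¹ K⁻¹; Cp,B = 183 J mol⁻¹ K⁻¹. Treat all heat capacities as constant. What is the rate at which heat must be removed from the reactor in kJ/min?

Q_out = 92700 kJ/min

Extent of reaction ξ = 0.889 × 7.24 = 6.4364 mol/s
Reaction term: ξ·ΔH°_rxn = 6.4364 × -224 = -1441.7 kJ/s
Sensible, feed 166→25 °C: -167.42 kJ/s
Outlet flows (mol/s): A 0.80364, O₂ 0.40182, B 6.4364
Sensible, products 25→74.3 °C: 64.566 kJ/s
Q = ΔH = -1544.6 kJ/s = -1544.6 kW
Heat removed = 92676 kJ/min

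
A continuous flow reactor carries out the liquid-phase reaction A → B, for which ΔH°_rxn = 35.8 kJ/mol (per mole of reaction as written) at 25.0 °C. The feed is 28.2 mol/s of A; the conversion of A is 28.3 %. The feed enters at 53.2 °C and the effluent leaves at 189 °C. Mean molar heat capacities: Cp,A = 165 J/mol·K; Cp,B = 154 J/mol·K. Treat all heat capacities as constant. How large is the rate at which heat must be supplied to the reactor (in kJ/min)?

Extent of reaction ξ = 0.283 × 28.2 = 7.9806 mol/s
Reaction term: ξ·ΔH°_rxn = 7.9806 × 35.8 = 285.71 kJ/s
Sensible, feed 53.2→25 °C: -131.21 kJ/s
Outlet flows (mol/s): A 20.219, B 7.9806
Sensible, products 25→189 °C: 748.69 kJ/s
Q = ΔH = 903.19 kJ/s = 903.19 kW
Heat supplied = 54191 kJ/min

Q_in = 54200 kJ/min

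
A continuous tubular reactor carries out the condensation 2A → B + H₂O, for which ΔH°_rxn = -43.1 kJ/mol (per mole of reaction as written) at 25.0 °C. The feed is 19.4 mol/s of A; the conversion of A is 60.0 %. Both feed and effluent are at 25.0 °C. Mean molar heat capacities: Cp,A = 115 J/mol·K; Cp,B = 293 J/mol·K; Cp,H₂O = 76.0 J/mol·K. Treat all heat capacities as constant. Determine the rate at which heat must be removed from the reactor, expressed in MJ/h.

Q_out = 903 MJ/h

Extent of reaction ξ = 0.600 × 19.4 / 2 = 5.82 mol/s
Reaction term: ξ·ΔH°_rxn = 5.82 × -43.1 = -250.84 kJ/s
Q = ΔH = -250.84 kJ/s = -250.84 kW
Heat removed = 903.03 MJ/h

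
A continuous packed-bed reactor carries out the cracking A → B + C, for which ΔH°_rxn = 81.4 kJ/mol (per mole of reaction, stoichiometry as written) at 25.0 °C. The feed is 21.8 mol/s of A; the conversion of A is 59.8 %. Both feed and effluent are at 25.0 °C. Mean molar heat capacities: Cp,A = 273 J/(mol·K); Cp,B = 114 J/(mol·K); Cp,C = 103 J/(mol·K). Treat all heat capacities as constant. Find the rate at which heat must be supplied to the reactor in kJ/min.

Q_in = 63700 kJ/min

Extent of reaction ξ = 0.598 × 21.8 = 13.036 mol/s
Reaction term: ξ·ΔH°_rxn = 13.036 × 81.4 = 1061.2 kJ/s
Q = ΔH = 1061.2 kJ/s = 1061.2 kW
Heat supplied = 63670 kJ/min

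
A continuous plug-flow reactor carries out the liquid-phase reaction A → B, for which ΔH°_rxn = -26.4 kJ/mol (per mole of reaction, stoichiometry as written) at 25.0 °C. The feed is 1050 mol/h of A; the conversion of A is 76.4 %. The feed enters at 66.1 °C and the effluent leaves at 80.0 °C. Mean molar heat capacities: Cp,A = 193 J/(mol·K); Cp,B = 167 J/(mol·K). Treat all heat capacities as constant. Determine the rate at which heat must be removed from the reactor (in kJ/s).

Q_out = 5.42 kJ/s

Extent of reaction ξ = 0.764 × 1050 = 802.2 mol/h
Reaction term: ξ·ΔH°_rxn = 802.2 × -26.4 = -21178 kJ/h
Sensible, feed 66.1→25 °C: -8328.9 kJ/h
Outlet flows (mol/h): A 247.8, B 802.2
Sensible, products 25→80.0 °C: 9998.6 kJ/h
Q = ΔH = -19508 kJ/h = -5.419 kW
Heat removed = 5.419 kJ/s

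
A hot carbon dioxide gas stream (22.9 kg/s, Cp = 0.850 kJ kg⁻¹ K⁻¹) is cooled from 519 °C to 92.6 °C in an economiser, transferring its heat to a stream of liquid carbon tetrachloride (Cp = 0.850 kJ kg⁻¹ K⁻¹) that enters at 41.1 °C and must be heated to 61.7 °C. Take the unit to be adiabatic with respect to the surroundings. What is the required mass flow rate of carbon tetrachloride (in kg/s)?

Heat released by hot stream: Q = 22.9 × 0.850 × (519 − 92.6) = 8299.9 kJ/s
Energy balance on cold side (adiabatic exchanger): Q = ṁ_c·Cp_c·(T_c,out − T_c,in)
ṁ_c = 8299.9 / [0.850 × (61.7 − 41.1)] = 474.01 kg/s

ṁ_c = 474 kg/s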